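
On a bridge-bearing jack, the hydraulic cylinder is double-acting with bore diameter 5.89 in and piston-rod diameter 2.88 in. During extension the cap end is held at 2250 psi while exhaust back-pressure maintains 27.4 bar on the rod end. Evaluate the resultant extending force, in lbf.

F ≈ 53100 lbf

Cap-side area A_cap = π/4 × (5.89 in)² = 27.25 in^2
Rod-side annular area A_ann = π/4 × (5.89² − 2.88²) = 20.73 in^2
Net thrust = P_cap·A_cap − P_rod·A_ann = 61310 lbf − 8239 lbf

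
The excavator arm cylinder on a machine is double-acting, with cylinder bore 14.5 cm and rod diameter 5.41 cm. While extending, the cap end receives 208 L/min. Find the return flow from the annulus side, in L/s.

Cap-side area A_cap = π/4 × (14.5 cm)² = 165.1 cm^2
Rod-side annular area A_ann = π/4 × (14.5² − 5.41²) = 142.1 cm^2
Piston speed v = Q_in/A_cap; rod-end outflow Q_out = v × A_ann = Q_in × A_ann/A_cap.

Q_out ≈ 2.98 L/s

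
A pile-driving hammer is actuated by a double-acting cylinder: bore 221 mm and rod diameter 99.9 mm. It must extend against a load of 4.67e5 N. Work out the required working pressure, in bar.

Cap-side area A_cap = π/4 × (221 mm)² = 38360 mm^2
P = F / A = 4.67e5 N / A

P ≈ 122 bar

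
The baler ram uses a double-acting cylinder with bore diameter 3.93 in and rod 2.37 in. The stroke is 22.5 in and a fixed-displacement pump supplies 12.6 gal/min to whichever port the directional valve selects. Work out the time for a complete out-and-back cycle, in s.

t ≈ 9.21 s

Cap-side area A_cap = π/4 × (3.93 in)² = 12.13 in^2
Rod-side annular area A_ann = π/4 × (3.93² − 2.37²) = 7.719 in^2
t_ext = A_cap·L/Q = 5.626 s
t_ret = A_ann·L/Q = 3.580 s
t_cycle = t_ext + t_ret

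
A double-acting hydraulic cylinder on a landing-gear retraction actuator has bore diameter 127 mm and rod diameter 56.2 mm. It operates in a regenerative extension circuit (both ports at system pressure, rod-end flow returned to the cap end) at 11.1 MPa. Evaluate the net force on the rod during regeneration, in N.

F ≈ 27500 N

With equal pressure on both faces, forces on the annular region cancel; the net push is pressure × rod cross-section.
Rod cross-section A_rod = π/4 × (56.2 mm)² = 2481 mm^2
F = P × A_rod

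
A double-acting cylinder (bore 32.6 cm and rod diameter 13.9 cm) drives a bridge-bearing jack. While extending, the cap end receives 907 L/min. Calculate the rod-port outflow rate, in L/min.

Q_out ≈ 742 L/min

Cap-side area A_cap = π/4 × (32.6 cm)² = 834.7 cm^2
Rod-side annular area A_ann = π/4 × (32.6² − 13.9²) = 682.9 cm^2
Piston speed v = Q_in/A_cap; rod-end outflow Q_out = v × A_ann = Q_in × A_ann/A_cap.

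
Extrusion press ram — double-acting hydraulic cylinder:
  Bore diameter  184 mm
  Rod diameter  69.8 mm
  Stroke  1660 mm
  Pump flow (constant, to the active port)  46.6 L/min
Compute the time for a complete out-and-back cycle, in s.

t ≈ 105 s

Cap-side area A_cap = π/4 × (184 mm)² = 26590 mm^2
Rod-side annular area A_ann = π/4 × (184² − 69.8²) = 22760 mm^2
t_ext = A_cap·L/Q = 56.83 s
t_ret = A_ann·L/Q = 48.65 s
t_cycle = t_ext + t_ret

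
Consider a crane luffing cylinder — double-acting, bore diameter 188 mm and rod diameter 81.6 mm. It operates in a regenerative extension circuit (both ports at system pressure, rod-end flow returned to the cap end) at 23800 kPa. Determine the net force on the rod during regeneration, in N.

With equal pressure on both faces, forces on the annular region cancel; the net push is pressure × rod cross-section.
Rod cross-section A_rod = π/4 × (81.6 mm)² = 5230 mm^2
F = P × A_rod

F ≈ 1.24e5 N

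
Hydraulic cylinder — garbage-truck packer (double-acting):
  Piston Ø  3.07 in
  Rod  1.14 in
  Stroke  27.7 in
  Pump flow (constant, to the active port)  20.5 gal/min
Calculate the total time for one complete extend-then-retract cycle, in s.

Cap-side area A_cap = π/4 × (3.07 in)² = 7.402 in^2
Rod-side annular area A_ann = π/4 × (3.07² − 1.14²) = 6.382 in^2
t_ext = A_cap·L/Q = 2.598 s
t_ret = A_ann·L/Q = 2.240 s
t_cycle = t_ext + t_ret

t ≈ 4.84 s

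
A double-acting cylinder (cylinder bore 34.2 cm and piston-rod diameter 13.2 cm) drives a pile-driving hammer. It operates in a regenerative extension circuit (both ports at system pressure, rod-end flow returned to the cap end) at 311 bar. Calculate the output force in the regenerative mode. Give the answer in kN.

With equal pressure on both faces, forces on the annular region cancel; the net push is pressure × rod cross-section.
Rod cross-section A_rod = π/4 × (13.2 cm)² = 136.8 cm^2
F = P × A_rod

F ≈ 426 kN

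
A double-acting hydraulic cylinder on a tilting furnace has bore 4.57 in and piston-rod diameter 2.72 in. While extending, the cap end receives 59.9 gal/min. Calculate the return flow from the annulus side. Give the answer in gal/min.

Cap-side area A_cap = π/4 × (4.57 in)² = 16.40 in^2
Rod-side annular area A_ann = π/4 × (4.57² − 2.72²) = 10.59 in^2
Piston speed v = Q_in/A_cap; rod-end outflow Q_out = v × A_ann = Q_in × A_ann/A_cap.

Q_out ≈ 38.7 gal/min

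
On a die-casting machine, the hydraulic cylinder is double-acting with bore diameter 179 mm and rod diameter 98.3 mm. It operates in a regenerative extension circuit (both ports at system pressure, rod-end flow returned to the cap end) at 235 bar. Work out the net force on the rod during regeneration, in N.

F ≈ 1.78e5 N

With equal pressure on both faces, forces on the annular region cancel; the net push is pressure × rod cross-section.
Rod cross-section A_rod = π/4 × (98.3 mm)² = 7589 mm^2
F = P × A_rod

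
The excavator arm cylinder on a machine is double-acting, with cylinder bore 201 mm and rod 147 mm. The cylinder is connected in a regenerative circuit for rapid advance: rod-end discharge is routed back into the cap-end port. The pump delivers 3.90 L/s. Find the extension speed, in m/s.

In regeneration the rod-end outflow joins the pump flow into the cap end, so the net volume the pump must supply per unit advance equals the rod cross-section area.
Rod cross-section A_rod = π/4 × (147 mm)² = 16970 mm^2
v = Q_pump / A_rod

v ≈ 0.230 m/s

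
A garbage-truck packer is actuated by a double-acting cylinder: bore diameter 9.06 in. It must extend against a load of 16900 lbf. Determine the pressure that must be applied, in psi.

Cap-side area A_cap = π/4 × (9.06 in)² = 64.47 in^2
P = F / A = 16900 lbf / A

P ≈ 262 psi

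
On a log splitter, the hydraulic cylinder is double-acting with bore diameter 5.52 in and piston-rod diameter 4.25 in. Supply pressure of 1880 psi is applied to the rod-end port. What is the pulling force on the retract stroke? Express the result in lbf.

F ≈ 18300 lbf

Rod-side annular area A_ann = π/4 × (5.52² − 4.25²) = 9.745 in^2
On retraction the pressure acts on the annular area (bore minus rod).
F = P × A_ann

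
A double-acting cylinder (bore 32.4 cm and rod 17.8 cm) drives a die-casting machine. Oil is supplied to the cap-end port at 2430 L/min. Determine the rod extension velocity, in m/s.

v ≈ 0.491 m/s

Cap-side area A_cap = π/4 × (32.4 cm)² = 824.5 cm^2
v = Q / A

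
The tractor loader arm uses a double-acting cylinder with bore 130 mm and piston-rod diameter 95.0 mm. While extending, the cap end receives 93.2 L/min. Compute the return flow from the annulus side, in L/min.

Q_out ≈ 43.4 L/min

Cap-side area A_cap = π/4 × (130 mm)² = 13270 mm^2
Rod-side annular area A_ann = π/4 × (130² − 95.0²) = 6185 mm^2
Piston speed v = Q_in/A_cap; rod-end outflow Q_out = v × A_ann = Q_in × A_ann/A_cap.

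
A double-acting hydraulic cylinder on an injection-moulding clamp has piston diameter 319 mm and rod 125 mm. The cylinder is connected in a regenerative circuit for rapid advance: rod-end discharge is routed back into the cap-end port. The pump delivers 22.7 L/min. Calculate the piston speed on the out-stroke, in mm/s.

v ≈ 30.8 mm/s

In regeneration the rod-end outflow joins the pump flow into the cap end, so the net volume the pump must supply per unit advance equals the rod cross-section area.
Rod cross-section A_rod = π/4 × (125 mm)² = 12270 mm^2
v = Q_pump / A_rod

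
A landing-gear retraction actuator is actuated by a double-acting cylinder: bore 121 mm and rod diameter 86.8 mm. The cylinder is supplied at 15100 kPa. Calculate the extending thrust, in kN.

F ≈ 174 kN

Cap-side area A_cap = π/4 × (121 mm)² = 11500 mm^2
F = P × A_cap = 15100 kPa × A_cap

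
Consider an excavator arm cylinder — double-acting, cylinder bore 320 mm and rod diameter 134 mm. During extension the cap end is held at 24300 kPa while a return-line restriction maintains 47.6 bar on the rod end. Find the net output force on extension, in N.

Cap-side area A_cap = π/4 × (320 mm)² = 80420 mm^2
Rod-side annular area A_ann = π/4 × (320² − 134²) = 66320 mm^2
Net thrust = P_cap·A_cap − P_rod·A_ann = 1.954e6 N − 3.157e5 N

F ≈ 1.64e6 N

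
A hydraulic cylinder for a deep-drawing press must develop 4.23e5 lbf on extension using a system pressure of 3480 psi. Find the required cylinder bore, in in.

D ≈ 12.4 in

Extension force acts on the full piston face: F = P × (π/4)D².
D = √(4F / (πP)) = √(4 × 4.23e5 lbf / (π × 3480 psi))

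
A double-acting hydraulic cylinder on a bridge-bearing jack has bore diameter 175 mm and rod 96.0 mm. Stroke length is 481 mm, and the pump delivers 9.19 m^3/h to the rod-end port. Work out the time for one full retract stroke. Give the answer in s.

Rod-side annular area A_ann = π/4 × (175² − 96.0²) = 16810 mm^2
Swept volume V = A × L; t = V / Q = A·L / Q

t ≈ 3.17 s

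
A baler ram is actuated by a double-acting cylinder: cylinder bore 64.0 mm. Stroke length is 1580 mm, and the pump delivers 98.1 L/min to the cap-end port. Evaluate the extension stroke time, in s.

t ≈ 3.11 s

Cap-side area A_cap = π/4 × (64.0 mm)² = 3217 mm^2
Swept volume V = A × L; t = V / Q = A·L / Q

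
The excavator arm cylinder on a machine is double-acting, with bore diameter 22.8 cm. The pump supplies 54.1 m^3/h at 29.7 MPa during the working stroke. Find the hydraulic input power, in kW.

Hydraulic power = P × Q

W ≈ 446 kW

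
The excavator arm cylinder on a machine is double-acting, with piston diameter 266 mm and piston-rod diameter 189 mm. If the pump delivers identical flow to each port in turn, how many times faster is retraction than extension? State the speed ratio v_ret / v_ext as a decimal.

v_ret/v_ext ≈ 2.02

Cap-side area A_cap = π/4 × (266 mm)² = 55570 mm^2
Rod-side annular area A_ann = π/4 × (266² − 189²) = 27520 mm^2
For equal Q, v ∝ 1/A, so v_ret/v_ext = A_cap/A_ann.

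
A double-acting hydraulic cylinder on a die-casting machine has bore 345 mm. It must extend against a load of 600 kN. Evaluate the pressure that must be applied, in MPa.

Cap-side area A_cap = π/4 × (345 mm)² = 93480 mm^2
P = F / A = 600 kN / A

P ≈ 6.42 MPa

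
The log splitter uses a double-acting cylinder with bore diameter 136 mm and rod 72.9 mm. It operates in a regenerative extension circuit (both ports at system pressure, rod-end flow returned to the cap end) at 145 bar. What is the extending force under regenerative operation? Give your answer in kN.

F ≈ 60.5 kN

With equal pressure on both faces, forces on the annular region cancel; the net push is pressure × rod cross-section.
Rod cross-section A_rod = π/4 × (72.9 mm)² = 4174 mm^2
F = P × A_rod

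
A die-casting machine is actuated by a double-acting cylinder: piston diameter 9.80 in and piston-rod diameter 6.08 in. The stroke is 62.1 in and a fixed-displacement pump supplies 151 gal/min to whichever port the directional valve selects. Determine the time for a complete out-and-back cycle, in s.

Cap-side area A_cap = π/4 × (9.80 in)² = 75.43 in^2
Rod-side annular area A_ann = π/4 × (9.80² − 6.08²) = 46.40 in^2
t_ext = A_cap·L/Q = 8.057 s
t_ret = A_ann·L/Q = 4.956 s
t_cycle = t_ext + t_ret

t ≈ 13.0 s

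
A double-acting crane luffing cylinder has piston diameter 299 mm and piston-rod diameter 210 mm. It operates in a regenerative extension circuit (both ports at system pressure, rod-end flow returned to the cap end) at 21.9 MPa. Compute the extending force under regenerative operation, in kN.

With equal pressure on both faces, forces on the annular region cancel; the net push is pressure × rod cross-section.
Rod cross-section A_rod = π/4 × (210 mm)² = 34640 mm^2
F = P × A_rod

F ≈ 759 kN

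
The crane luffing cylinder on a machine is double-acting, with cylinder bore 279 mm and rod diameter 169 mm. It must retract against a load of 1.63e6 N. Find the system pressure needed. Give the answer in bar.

P ≈ 421 bar

Rod-side annular area A_ann = π/4 × (279² − 169²) = 38700 mm^2
Retraction: pressure acts on the annular area.
P = F / A = 1.63e6 N / A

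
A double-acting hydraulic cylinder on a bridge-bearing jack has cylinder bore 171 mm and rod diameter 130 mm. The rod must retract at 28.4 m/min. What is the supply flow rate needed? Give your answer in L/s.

Q ≈ 4.59 L/s

Rod-side annular area A_ann = π/4 × (171² − 130²) = 9693 mm^2
Q = A × v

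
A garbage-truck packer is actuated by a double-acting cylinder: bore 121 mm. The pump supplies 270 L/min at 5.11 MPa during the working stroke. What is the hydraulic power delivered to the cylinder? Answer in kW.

Hydraulic power = P × Q

W ≈ 23.0 kW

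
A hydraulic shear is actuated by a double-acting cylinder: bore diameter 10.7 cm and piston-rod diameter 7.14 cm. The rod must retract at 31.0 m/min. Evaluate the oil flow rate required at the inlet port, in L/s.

Rod-side annular area A_ann = π/4 × (10.7² − 7.14²) = 49.88 cm^2
Q = A × v

Q ≈ 2.58 L/s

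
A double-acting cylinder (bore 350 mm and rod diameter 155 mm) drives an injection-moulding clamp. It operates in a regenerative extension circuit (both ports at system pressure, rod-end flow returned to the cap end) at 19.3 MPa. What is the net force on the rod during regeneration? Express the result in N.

F ≈ 3.64e5 N

With equal pressure on both faces, forces on the annular region cancel; the net push is pressure × rod cross-section.
Rod cross-section A_rod = π/4 × (155 mm)² = 18870 mm^2
F = P × A_rod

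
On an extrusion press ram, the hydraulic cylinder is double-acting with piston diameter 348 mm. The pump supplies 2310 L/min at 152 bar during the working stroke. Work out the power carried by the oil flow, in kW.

W ≈ 585 kW

Hydraulic power = P × Q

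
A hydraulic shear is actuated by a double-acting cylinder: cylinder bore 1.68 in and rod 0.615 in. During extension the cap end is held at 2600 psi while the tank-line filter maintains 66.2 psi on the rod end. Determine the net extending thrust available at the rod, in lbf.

Cap-side area A_cap = π/4 × (1.68 in)² = 2.217 in^2
Rod-side annular area A_ann = π/4 × (1.68² − 0.615²) = 1.920 in^2
Net thrust = P_cap·A_cap − P_rod·A_ann = 5763 lbf − 127.1 lbf

F ≈ 5640 lbf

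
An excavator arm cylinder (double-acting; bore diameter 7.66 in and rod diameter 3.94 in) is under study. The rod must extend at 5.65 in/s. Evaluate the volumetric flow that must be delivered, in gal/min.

Q ≈ 67.6 gal/min

Cap-side area A_cap = π/4 × (7.66 in)² = 46.08 in^2
Q = A × v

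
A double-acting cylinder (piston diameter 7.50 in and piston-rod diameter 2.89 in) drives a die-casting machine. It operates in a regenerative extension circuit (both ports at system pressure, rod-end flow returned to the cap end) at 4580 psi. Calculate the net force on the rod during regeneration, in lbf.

With equal pressure on both faces, forces on the annular region cancel; the net push is pressure × rod cross-section.
Rod cross-section A_rod = π/4 × (2.89 in)² = 6.560 in^2
F = P × A_rod

F ≈ 30000 lbf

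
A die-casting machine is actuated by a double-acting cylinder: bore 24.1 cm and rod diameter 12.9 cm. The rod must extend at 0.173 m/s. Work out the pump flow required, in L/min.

Cap-side area A_cap = π/4 × (24.1 cm)² = 456.2 cm^2
Q = A × v

Q ≈ 474 L/min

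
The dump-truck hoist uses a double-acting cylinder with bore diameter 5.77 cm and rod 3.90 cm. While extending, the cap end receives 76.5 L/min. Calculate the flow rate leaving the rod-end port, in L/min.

Q_out ≈ 41.6 L/min

Cap-side area A_cap = π/4 × (5.77 cm)² = 26.15 cm^2
Rod-side annular area A_ann = π/4 × (5.77² − 3.90²) = 14.20 cm^2
Piston speed v = Q_in/A_cap; rod-end outflow Q_out = v × A_ann = Q_in × A_ann/A_cap.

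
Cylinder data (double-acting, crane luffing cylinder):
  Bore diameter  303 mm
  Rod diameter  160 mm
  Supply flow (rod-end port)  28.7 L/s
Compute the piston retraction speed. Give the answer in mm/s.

Rod-side annular area A_ann = π/4 × (303² − 160²) = 52000 mm^2
Flow into the rod-end port fills the annular volume.
v = Q / A

v ≈ 552 mm/s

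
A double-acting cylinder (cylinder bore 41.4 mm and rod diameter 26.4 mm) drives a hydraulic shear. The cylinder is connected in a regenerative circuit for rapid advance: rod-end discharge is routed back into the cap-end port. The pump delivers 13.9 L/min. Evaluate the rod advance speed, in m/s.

In regeneration the rod-end outflow joins the pump flow into the cap end, so the net volume the pump must supply per unit advance equals the rod cross-section area.
Rod cross-section A_rod = π/4 × (26.4 mm)² = 547.4 mm^2
v = Q_pump / A_rod

v ≈ 0.423 m/s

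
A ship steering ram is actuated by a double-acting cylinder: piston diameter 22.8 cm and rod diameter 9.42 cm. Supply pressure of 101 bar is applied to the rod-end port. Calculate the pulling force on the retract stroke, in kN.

Rod-side annular area A_ann = π/4 × (22.8² − 9.42²) = 338.6 cm^2
On retraction the pressure acts on the annular area (bore minus rod).
F = P × A_ann

F ≈ 342 kN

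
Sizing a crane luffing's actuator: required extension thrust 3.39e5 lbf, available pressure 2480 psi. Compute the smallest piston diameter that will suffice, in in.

Extension force acts on the full piston face: F = P × (π/4)D².
D = √(4F / (πP)) = √(4 × 3.39e5 lbf / (π × 2480 psi))

D ≈ 13.2 in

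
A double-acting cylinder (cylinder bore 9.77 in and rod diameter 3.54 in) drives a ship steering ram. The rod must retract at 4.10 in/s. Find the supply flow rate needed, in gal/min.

Rod-side annular area A_ann = π/4 × (9.77² − 3.54²) = 65.13 in^2
Q = A × v

Q ≈ 69.4 gal/min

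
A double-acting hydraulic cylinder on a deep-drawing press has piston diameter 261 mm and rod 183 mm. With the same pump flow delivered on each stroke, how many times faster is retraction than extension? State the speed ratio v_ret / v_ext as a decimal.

v_ret/v_ext ≈ 1.97

Cap-side area A_cap = π/4 × (261 mm)² = 53500 mm^2
Rod-side annular area A_ann = π/4 × (261² − 183²) = 27200 mm^2
For equal Q, v ∝ 1/A, so v_ret/v_ext = A_cap/A_ann.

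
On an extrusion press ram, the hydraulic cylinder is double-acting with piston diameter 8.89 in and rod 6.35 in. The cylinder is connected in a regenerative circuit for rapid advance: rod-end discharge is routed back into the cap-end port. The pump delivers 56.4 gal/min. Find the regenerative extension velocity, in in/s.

In regeneration the rod-end outflow joins the pump flow into the cap end, so the net volume the pump must supply per unit advance equals the rod cross-section area.
Rod cross-section A_rod = π/4 × (6.35 in)² = 31.67 in^2
v = Q_pump / A_rod

v ≈ 6.86 in/s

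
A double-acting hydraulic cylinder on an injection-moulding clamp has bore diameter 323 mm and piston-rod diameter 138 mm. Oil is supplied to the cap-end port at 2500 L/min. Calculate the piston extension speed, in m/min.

Cap-side area A_cap = π/4 × (323 mm)² = 81940 mm^2
v = Q / A

v ≈ 30.5 m/min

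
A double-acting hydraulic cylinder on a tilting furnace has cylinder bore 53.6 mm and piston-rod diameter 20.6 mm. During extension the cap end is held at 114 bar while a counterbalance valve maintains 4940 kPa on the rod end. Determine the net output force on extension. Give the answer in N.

F ≈ 16200 N

Cap-side area A_cap = π/4 × (53.6 mm)² = 2256 mm^2
Rod-side annular area A_ann = π/4 × (53.6² − 20.6²) = 1923 mm^2
Net thrust = P_cap·A_cap − P_rod·A_ann = 25720 N − 9500 N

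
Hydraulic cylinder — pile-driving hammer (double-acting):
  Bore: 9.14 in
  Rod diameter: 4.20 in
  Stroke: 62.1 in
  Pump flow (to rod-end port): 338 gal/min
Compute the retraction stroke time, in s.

Rod-side annular area A_ann = π/4 × (9.14² − 4.20²) = 51.76 in^2
Swept volume V = A × L; t = V / Q = A·L / Q

t ≈ 2.47 s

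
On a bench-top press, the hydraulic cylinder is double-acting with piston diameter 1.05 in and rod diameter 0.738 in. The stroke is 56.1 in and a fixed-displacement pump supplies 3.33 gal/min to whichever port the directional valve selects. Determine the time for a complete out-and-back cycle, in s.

Cap-side area A_cap = π/4 × (1.05 in)² = 0.8659 in^2
Rod-side annular area A_ann = π/4 × (1.05² − 0.738²) = 0.4381 in^2
t_ext = A_cap·L/Q = 3.789 s
t_ret = A_ann·L/Q = 1.917 s
t_cycle = t_ext + t_ret

t ≈ 5.71 s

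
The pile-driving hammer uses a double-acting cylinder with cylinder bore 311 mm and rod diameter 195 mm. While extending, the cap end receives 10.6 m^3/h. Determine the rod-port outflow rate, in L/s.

Cap-side area A_cap = π/4 × (311 mm)² = 75960 mm^2
Rod-side annular area A_ann = π/4 × (311² − 195²) = 46100 mm^2
Piston speed v = Q_in/A_cap; rod-end outflow Q_out = v × A_ann = Q_in × A_ann/A_cap.

Q_out ≈ 1.79 L/s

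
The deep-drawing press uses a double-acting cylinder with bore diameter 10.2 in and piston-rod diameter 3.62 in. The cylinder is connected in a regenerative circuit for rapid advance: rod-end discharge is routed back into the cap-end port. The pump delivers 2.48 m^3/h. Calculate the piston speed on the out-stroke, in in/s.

v ≈ 4.08 in/s

In regeneration the rod-end outflow joins the pump flow into the cap end, so the net volume the pump must supply per unit advance equals the rod cross-section area.
Rod cross-section A_rod = π/4 × (3.62 in)² = 10.29 in^2
v = Q_pump / A_rod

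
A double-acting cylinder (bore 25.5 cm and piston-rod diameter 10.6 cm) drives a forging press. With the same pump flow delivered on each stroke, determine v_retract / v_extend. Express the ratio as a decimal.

v_ret/v_ext ≈ 1.21

Cap-side area A_cap = π/4 × (25.5 cm)² = 510.7 cm^2
Rod-side annular area A_ann = π/4 × (25.5² − 10.6²) = 422.5 cm^2
For equal Q, v ∝ 1/A, so v_ret/v_ext = A_cap/A_ann.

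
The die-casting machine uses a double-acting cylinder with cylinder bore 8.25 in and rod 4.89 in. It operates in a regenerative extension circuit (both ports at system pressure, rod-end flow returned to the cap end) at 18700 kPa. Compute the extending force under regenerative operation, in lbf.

F ≈ 50900 lbf

With equal pressure on both faces, forces on the annular region cancel; the net push is pressure × rod cross-section.
Rod cross-section A_rod = π/4 × (4.89 in)² = 18.78 in^2
F = P × A_rod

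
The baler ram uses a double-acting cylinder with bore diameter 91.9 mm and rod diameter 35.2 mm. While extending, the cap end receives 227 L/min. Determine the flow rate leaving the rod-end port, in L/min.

Cap-side area A_cap = π/4 × (91.9 mm)² = 6633 mm^2
Rod-side annular area A_ann = π/4 × (91.9² − 35.2²) = 5660 mm^2
Piston speed v = Q_in/A_cap; rod-end outflow Q_out = v × A_ann = Q_in × A_ann/A_cap.

Q_out ≈ 194 L/min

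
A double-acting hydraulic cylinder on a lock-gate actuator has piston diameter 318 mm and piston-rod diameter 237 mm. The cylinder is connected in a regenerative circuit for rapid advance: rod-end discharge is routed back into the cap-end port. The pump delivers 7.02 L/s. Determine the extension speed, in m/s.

In regeneration the rod-end outflow joins the pump flow into the cap end, so the net volume the pump must supply per unit advance equals the rod cross-section area.
Rod cross-section A_rod = π/4 × (237 mm)² = 44120 mm^2
v = Q_pump / A_rod

v ≈ 0.159 m/s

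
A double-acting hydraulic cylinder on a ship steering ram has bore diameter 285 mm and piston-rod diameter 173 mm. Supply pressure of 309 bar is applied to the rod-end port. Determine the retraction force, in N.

F ≈ 1.24e6 N

Rod-side annular area A_ann = π/4 × (285² − 173²) = 40290 mm^2
On retraction the pressure acts on the annular area (bore minus rod).
F = P × A_ann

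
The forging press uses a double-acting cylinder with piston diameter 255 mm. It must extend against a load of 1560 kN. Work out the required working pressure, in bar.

P ≈ 305 bar

Cap-side area A_cap = π/4 × (255 mm)² = 51070 mm^2
P = F / A = 1560 kN / A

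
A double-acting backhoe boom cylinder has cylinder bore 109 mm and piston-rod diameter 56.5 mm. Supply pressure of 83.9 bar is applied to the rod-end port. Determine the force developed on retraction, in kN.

Rod-side annular area A_ann = π/4 × (109² − 56.5²) = 6824 mm^2
On retraction the pressure acts on the annular area (bore minus rod).
F = P × A_ann

F ≈ 57.3 kN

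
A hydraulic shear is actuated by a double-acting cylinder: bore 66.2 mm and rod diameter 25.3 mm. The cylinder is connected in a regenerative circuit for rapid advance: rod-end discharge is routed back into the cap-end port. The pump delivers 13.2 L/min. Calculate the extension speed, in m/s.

In regeneration the rod-end outflow joins the pump flow into the cap end, so the net volume the pump must supply per unit advance equals the rod cross-section area.
Rod cross-section A_rod = π/4 × (25.3 mm)² = 502.7 mm^2
v = Q_pump / A_rod

v ≈ 0.438 m/s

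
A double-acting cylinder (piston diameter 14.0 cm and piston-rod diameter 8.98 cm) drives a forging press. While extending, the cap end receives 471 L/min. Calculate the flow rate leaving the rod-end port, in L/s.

Q_out ≈ 4.62 L/s

Cap-side area A_cap = π/4 × (14.0 cm)² = 153.9 cm^2
Rod-side annular area A_ann = π/4 × (14.0² − 8.98²) = 90.60 cm^2
Piston speed v = Q_in/A_cap; rod-end outflow Q_out = v × A_ann = Q_in × A_ann/A_cap.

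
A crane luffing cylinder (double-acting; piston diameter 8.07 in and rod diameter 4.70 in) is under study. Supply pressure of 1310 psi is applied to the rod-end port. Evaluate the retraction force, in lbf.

Rod-side annular area A_ann = π/4 × (8.07² − 4.70²) = 33.80 in^2
On retraction the pressure acts on the annular area (bore minus rod).
F = P × A_ann

F ≈ 44300 lbf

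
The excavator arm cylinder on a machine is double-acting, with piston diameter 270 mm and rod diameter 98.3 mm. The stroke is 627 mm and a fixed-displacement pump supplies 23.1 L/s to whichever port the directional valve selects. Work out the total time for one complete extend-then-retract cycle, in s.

t ≈ 2.90 s

Cap-side area A_cap = π/4 × (270 mm)² = 57260 mm^2
Rod-side annular area A_ann = π/4 × (270² − 98.3²) = 49670 mm^2
t_ext = A_cap·L/Q = 1.554 s
t_ret = A_ann·L/Q = 1.348 s
t_cycle = t_ext + t_ret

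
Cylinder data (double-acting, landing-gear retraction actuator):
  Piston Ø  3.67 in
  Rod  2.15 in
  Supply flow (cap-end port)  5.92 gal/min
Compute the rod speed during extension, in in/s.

Cap-side area A_cap = π/4 × (3.67 in)² = 10.58 in^2
v = Q / A

v ≈ 2.15 in/s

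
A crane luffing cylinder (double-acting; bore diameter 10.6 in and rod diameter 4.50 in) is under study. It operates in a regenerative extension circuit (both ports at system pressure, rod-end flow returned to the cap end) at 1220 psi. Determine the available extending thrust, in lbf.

F ≈ 19400 lbf

With equal pressure on both faces, forces on the annular region cancel; the net push is pressure × rod cross-section.
Rod cross-section A_rod = π/4 × (4.50 in)² = 15.90 in^2
F = P × A_rod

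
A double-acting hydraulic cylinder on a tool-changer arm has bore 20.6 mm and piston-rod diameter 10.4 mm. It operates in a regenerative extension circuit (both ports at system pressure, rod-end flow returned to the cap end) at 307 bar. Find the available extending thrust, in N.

With equal pressure on both faces, forces on the annular region cancel; the net push is pressure × rod cross-section.
Rod cross-section A_rod = π/4 × (10.4 mm)² = 84.95 mm^2
F = P × A_rod

F ≈ 2610 N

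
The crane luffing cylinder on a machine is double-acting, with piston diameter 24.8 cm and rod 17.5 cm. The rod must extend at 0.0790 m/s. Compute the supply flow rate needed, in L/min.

Cap-side area A_cap = π/4 × (24.8 cm)² = 483.1 cm^2
Q = A × v

Q ≈ 229 L/min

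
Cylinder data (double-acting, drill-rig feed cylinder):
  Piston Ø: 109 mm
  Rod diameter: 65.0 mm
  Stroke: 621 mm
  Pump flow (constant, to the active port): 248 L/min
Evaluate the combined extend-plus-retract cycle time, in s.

Cap-side area A_cap = π/4 × (109 mm)² = 9331 mm^2
Rod-side annular area A_ann = π/4 × (109² − 65.0²) = 6013 mm^2
t_ext = A_cap·L/Q = 1.402 s
t_ret = A_ann·L/Q = 0.9034 s
t_cycle = t_ext + t_ret

t ≈ 2.31 s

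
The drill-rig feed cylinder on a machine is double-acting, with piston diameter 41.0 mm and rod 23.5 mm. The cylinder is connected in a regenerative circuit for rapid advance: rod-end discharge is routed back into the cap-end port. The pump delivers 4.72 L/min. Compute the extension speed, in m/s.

v ≈ 0.181 m/s

In regeneration the rod-end outflow joins the pump flow into the cap end, so the net volume the pump must supply per unit advance equals the rod cross-section area.
Rod cross-section A_rod = π/4 × (23.5 mm)² = 433.7 mm^2
v = Q_pump / A_rod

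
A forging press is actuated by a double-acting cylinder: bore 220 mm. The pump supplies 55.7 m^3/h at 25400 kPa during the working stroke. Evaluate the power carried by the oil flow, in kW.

W ≈ 393 kW

Hydraulic power = P × Q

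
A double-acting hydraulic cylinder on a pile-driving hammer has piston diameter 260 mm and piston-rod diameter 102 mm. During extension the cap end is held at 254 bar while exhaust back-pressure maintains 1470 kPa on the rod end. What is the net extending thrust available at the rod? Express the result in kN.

F ≈ 1280 kN

Cap-side area A_cap = π/4 × (260 mm)² = 53090 mm^2
Rod-side annular area A_ann = π/4 × (260² − 102²) = 44920 mm^2
Net thrust = P_cap·A_cap − P_rod·A_ann = 1349 kN − 66.03 kN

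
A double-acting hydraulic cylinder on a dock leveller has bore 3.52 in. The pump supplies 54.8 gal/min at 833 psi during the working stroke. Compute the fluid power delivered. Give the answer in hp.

W ≈ 26.6 hp

Hydraulic power = P × Q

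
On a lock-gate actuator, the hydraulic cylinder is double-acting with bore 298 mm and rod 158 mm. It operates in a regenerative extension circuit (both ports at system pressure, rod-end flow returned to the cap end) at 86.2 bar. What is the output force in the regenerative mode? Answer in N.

F ≈ 1.69e5 N

With equal pressure on both faces, forces on the annular region cancel; the net push is pressure × rod cross-section.
Rod cross-section A_rod = π/4 × (158 mm)² = 19610 mm^2
F = P × A_rod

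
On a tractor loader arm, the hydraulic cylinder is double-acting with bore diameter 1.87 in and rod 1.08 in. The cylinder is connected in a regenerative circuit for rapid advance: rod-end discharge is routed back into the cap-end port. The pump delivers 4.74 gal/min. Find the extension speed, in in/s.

In regeneration the rod-end outflow joins the pump flow into the cap end, so the net volume the pump must supply per unit advance equals the rod cross-section area.
Rod cross-section A_rod = π/4 × (1.08 in)² = 0.9161 in^2
v = Q_pump / A_rod

v ≈ 19.9 in/s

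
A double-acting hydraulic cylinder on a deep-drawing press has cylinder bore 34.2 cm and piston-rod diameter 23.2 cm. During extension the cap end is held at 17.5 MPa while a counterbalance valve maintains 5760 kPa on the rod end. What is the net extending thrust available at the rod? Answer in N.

Cap-side area A_cap = π/4 × (34.2 cm)² = 918.6 cm^2
Rod-side annular area A_ann = π/4 × (34.2² − 23.2²) = 495.9 cm^2
Net thrust = P_cap·A_cap − P_rod·A_ann = 1.608e6 N − 2.856e5 N

F ≈ 1.32e6 N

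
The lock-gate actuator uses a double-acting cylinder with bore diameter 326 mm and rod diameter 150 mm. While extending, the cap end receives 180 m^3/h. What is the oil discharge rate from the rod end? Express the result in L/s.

Q_out ≈ 39.4 L/s

Cap-side area A_cap = π/4 × (326 mm)² = 83470 mm^2
Rod-side annular area A_ann = π/4 × (326² − 150²) = 65800 mm^2
Piston speed v = Q_in/A_cap; rod-end outflow Q_out = v × A_ann = Q_in × A_ann/A_cap.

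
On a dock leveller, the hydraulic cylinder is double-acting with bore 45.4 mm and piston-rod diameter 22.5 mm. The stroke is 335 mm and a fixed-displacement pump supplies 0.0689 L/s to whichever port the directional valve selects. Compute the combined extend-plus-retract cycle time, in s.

Cap-side area A_cap = π/4 × (45.4 mm)² = 1619 mm^2
Rod-side annular area A_ann = π/4 × (45.4² − 22.5²) = 1221 mm^2
t_ext = A_cap·L/Q = 7.871 s
t_ret = A_ann·L/Q = 5.938 s
t_cycle = t_ext + t_ret

t ≈ 13.8 s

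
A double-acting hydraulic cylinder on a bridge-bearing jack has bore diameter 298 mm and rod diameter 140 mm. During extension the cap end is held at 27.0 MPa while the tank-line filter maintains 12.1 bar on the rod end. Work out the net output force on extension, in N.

Cap-side area A_cap = π/4 × (298 mm)² = 69750 mm^2
Rod-side annular area A_ann = π/4 × (298² − 140²) = 54350 mm^2
Net thrust = P_cap·A_cap − P_rod·A_ann = 1.883e6 N − 65770 N

F ≈ 1.82e6 N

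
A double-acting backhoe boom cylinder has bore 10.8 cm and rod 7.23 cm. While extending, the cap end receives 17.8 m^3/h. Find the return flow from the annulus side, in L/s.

Q_out ≈ 2.73 L/s

Cap-side area A_cap = π/4 × (10.8 cm)² = 91.61 cm^2
Rod-side annular area A_ann = π/4 × (10.8² − 7.23²) = 50.55 cm^2
Piston speed v = Q_in/A_cap; rod-end outflow Q_out = v × A_ann = Q_in × A_ann/A_cap.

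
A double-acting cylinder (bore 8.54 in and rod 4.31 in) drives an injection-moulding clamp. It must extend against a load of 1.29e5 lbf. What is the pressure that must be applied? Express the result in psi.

P ≈ 2250 psi

Cap-side area A_cap = π/4 × (8.54 in)² = 57.28 in^2
P = F / A = 1.29e5 lbf / A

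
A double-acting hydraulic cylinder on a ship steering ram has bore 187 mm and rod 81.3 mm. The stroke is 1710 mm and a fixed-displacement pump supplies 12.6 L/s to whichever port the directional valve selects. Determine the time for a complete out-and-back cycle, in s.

t ≈ 6.75 s

Cap-side area A_cap = π/4 × (187 mm)² = 27460 mm^2
Rod-side annular area A_ann = π/4 × (187² − 81.3²) = 22270 mm^2
t_ext = A_cap·L/Q = 3.727 s
t_ret = A_ann·L/Q = 3.023 s
t_cycle = t_ext + t_ret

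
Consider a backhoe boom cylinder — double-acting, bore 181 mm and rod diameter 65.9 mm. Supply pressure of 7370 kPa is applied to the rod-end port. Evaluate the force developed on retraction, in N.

F ≈ 1.64e5 N

Rod-side annular area A_ann = π/4 × (181² − 65.9²) = 22320 mm^2
On retraction the pressure acts on the annular area (bore minus rod).
F = P × A_ann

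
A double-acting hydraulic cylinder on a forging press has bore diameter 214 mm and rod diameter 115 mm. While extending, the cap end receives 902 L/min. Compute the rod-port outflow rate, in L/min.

Q_out ≈ 642 L/min

Cap-side area A_cap = π/4 × (214 mm)² = 35970 mm^2
Rod-side annular area A_ann = π/4 × (214² − 115²) = 25580 mm^2
Piston speed v = Q_in/A_cap; rod-end outflow Q_out = v × A_ann = Q_in × A_ann/A_cap.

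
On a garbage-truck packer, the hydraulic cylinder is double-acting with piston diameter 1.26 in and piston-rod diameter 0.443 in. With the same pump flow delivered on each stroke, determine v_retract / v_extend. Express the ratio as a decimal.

v_ret/v_ext ≈ 1.14

Cap-side area A_cap = π/4 × (1.26 in)² = 1.247 in^2
Rod-side annular area A_ann = π/4 × (1.26² − 0.443²) = 1.093 in^2
For equal Q, v ∝ 1/A, so v_ret/v_ext = A_cap/A_ann.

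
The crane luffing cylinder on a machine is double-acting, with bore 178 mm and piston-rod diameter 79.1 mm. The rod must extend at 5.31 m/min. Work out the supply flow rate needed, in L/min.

Q ≈ 132 L/min

Cap-side area A_cap = π/4 × (178 mm)² = 24880 mm^2
Q = A × v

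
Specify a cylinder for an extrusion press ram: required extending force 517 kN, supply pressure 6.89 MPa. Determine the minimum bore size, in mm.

Extension force acts on the full piston face: F = P × (π/4)D².
D = √(4F / (πP)) = √(4 × 517 kN / (π × 6.89 MPa))

D ≈ 309 mm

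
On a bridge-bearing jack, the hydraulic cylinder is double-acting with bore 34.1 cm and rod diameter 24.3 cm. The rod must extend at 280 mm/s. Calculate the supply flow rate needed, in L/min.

Cap-side area A_cap = π/4 × (34.1 cm)² = 913.3 cm^2
Q = A × v

Q ≈ 1530 L/min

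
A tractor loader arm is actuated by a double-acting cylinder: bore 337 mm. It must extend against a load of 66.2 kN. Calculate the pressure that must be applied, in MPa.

P ≈ 0.742 MPa

Cap-side area A_cap = π/4 × (337 mm)² = 89200 mm^2
P = F / A = 66.2 kN / A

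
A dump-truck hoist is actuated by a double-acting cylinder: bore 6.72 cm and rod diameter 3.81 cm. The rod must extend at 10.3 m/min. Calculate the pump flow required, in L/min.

Cap-side area A_cap = π/4 × (6.72 cm)² = 35.47 cm^2
Q = A × v

Q ≈ 36.5 L/min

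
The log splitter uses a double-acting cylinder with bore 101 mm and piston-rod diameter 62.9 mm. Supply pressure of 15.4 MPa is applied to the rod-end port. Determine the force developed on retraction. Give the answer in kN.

Rod-side annular area A_ann = π/4 × (101² − 62.9²) = 4904 mm^2
On retraction the pressure acts on the annular area (bore minus rod).
F = P × A_ann

F ≈ 75.5 kN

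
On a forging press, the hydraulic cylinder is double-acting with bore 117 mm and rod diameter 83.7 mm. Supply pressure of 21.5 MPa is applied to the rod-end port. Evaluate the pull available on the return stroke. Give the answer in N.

Rod-side annular area A_ann = π/4 × (117² − 83.7²) = 5249 mm^2
On retraction the pressure acts on the annular area (bore minus rod).
F = P × A_ann

F ≈ 1.13e5 N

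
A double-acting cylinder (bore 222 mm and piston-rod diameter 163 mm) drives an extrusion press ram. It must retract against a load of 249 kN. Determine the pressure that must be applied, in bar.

Rod-side annular area A_ann = π/4 × (222² − 163²) = 17840 mm^2
Retraction: pressure acts on the annular area.
P = F / A = 249 kN / A

P ≈ 140 bar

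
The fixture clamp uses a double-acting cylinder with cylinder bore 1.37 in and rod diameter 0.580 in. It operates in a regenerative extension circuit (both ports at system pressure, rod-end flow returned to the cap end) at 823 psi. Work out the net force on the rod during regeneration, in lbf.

With equal pressure on both faces, forces on the annular region cancel; the net push is pressure × rod cross-section.
Rod cross-section A_rod = π/4 × (0.580 in)² = 0.2642 in^2
F = P × A_rod

F ≈ 217 lbf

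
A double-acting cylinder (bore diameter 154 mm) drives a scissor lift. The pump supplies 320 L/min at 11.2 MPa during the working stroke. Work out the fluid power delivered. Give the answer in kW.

W ≈ 59.7 kW

Hydraulic power = P × Q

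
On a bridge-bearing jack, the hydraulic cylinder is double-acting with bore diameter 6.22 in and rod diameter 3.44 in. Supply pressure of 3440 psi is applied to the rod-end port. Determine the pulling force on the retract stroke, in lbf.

Rod-side annular area A_ann = π/4 × (6.22² − 3.44²) = 21.09 in^2
On retraction the pressure acts on the annular area (bore minus rod).
F = P × A_ann

F ≈ 72600 lbf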